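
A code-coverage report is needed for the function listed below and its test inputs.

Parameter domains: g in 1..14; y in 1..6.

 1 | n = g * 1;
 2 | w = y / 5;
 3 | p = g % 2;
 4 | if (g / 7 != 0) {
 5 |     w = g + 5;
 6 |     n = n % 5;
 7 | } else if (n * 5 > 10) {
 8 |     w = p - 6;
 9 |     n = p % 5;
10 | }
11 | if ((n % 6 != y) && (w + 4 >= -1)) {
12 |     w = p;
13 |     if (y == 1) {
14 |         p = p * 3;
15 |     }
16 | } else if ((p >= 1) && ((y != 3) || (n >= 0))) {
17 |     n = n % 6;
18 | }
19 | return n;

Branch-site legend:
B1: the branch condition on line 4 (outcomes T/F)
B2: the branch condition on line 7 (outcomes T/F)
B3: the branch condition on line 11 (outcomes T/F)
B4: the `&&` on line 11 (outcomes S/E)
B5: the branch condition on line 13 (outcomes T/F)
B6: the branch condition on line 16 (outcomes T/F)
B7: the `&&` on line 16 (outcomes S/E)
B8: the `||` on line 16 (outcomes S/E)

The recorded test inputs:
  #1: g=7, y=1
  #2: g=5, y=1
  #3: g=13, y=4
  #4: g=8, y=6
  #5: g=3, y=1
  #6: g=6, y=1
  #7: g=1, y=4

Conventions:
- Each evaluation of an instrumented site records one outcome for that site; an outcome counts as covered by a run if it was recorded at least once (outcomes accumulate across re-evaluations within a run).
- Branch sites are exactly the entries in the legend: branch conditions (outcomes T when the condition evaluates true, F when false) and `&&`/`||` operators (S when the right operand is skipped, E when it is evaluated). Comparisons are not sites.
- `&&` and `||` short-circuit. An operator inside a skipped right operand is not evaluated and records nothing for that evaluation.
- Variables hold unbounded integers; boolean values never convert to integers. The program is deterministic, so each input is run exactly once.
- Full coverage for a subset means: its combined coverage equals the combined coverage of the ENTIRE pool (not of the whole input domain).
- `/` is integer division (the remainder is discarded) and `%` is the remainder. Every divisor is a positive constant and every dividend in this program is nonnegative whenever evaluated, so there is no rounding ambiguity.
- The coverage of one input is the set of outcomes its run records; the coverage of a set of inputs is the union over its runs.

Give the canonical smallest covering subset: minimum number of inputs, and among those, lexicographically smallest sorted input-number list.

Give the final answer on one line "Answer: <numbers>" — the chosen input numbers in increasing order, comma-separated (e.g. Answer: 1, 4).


input #1, g=7, y=1: events B1->T, B4->E, B3->T, B5->T; outcomes B1=T, B3=T, B4=E, B5=T
input #2, g=5, y=1: events B1->F, B2->T, B4->S, B3->F, B7->E, B8->S, B6->T; outcomes B1=F, B2=T, B3=F, B4=S, B6=T, B7=E, B8=S
input #3, g=13, y=4: events B1->T, B4->E, B3->T, B5->F; outcomes B1=T, B3=T, B4=E, B5=F
input #4, g=8, y=6: events B1->T, B4->E, B3->T, B5->F; outcomes B1=T, B3=T, B4=E, B5=F
input #5, g=3, y=1: events B1->F, B2->T, B4->S, B3->F, B7->E, B8->S, B6->T; outcomes B1=F, B2=T, B3=F, B4=S, B6=T, B7=E, B8=S
input #6, g=6, y=1: events B1->F, B2->T, B4->E, B3->F, B7->S, B6->F; outcomes B1=F, B2=T, B3=F, B4=E, B6=F, B7=S
input #7, g=1, y=4: events B1->F, B2->F, B4->E, B3->T, B5->F; outcomes B1=F, B2=F, B3=T, B4=E, B5=F
together the pool reaches 15 outcomes: B1=T, B1=F, B2=T, B2=F, B3=T, B3=F, B4=S, B4=E, B5=T, B5=F, B6=T, B6=F, B7=S, B7=E, B8=S
checked all size-1 subsets: none covers 15 outcomes (max 7/15)
checked all size-2 subsets: none covers 15 outcomes (max 11/15)
checked all size-3 subsets: none covers 15 outcomes (max 13/15)
inputs {1, 2, 6, 7} (size 4) cover everything; no size-4 subset with a lexicographically smaller index list covers all 15
Answer: 1, 2, 6, 7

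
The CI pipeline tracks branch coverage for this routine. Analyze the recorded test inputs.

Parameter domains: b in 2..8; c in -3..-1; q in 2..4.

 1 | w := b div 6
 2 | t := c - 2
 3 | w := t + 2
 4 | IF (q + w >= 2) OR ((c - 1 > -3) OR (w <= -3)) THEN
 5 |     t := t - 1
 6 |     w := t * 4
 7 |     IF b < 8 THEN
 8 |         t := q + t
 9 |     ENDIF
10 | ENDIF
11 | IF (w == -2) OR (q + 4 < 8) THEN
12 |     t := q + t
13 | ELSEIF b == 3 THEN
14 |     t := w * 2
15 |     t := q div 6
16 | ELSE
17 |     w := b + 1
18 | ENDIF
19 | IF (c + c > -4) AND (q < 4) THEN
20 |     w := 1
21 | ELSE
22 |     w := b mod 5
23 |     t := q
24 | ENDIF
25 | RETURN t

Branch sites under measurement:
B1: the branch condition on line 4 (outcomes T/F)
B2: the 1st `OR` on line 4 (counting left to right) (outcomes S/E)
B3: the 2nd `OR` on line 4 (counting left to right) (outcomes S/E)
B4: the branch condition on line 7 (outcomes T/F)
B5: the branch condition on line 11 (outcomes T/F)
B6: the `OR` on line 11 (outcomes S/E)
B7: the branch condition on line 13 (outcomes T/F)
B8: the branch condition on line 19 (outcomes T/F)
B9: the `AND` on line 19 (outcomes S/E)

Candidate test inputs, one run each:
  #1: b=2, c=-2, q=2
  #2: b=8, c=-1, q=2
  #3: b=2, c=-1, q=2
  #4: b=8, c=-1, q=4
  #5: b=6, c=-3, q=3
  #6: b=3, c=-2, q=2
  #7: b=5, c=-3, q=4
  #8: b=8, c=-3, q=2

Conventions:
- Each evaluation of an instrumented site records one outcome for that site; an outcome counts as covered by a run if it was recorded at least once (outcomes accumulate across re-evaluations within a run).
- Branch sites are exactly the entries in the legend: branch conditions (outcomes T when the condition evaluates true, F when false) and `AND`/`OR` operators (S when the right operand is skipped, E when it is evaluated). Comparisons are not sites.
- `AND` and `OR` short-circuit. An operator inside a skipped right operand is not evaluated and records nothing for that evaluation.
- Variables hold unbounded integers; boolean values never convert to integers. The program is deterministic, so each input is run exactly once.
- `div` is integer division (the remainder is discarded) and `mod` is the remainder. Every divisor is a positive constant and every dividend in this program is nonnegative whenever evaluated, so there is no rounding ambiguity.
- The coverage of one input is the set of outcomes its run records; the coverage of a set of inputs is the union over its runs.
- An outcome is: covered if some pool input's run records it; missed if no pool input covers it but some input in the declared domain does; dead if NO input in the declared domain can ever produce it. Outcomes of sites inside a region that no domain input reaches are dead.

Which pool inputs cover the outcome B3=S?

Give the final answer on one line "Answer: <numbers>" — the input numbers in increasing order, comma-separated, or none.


input #1 (b=2, c=-2, q=2): does not record B3=S
input #2 (b=8, c=-1, q=2): records B3=S
input #3 (b=2, c=-1, q=2): records B3=S
input #4 (b=8, c=-1, q=4): does not record B3=S
input #5 (b=6, c=-3, q=3): does not record B3=S
input #6 (b=3, c=-2, q=2): does not record B3=S
input #7 (b=5, c=-3, q=4): does not record B3=S
input #8 (b=8, c=-3, q=2): does not record B3=S
Answer: 2, 3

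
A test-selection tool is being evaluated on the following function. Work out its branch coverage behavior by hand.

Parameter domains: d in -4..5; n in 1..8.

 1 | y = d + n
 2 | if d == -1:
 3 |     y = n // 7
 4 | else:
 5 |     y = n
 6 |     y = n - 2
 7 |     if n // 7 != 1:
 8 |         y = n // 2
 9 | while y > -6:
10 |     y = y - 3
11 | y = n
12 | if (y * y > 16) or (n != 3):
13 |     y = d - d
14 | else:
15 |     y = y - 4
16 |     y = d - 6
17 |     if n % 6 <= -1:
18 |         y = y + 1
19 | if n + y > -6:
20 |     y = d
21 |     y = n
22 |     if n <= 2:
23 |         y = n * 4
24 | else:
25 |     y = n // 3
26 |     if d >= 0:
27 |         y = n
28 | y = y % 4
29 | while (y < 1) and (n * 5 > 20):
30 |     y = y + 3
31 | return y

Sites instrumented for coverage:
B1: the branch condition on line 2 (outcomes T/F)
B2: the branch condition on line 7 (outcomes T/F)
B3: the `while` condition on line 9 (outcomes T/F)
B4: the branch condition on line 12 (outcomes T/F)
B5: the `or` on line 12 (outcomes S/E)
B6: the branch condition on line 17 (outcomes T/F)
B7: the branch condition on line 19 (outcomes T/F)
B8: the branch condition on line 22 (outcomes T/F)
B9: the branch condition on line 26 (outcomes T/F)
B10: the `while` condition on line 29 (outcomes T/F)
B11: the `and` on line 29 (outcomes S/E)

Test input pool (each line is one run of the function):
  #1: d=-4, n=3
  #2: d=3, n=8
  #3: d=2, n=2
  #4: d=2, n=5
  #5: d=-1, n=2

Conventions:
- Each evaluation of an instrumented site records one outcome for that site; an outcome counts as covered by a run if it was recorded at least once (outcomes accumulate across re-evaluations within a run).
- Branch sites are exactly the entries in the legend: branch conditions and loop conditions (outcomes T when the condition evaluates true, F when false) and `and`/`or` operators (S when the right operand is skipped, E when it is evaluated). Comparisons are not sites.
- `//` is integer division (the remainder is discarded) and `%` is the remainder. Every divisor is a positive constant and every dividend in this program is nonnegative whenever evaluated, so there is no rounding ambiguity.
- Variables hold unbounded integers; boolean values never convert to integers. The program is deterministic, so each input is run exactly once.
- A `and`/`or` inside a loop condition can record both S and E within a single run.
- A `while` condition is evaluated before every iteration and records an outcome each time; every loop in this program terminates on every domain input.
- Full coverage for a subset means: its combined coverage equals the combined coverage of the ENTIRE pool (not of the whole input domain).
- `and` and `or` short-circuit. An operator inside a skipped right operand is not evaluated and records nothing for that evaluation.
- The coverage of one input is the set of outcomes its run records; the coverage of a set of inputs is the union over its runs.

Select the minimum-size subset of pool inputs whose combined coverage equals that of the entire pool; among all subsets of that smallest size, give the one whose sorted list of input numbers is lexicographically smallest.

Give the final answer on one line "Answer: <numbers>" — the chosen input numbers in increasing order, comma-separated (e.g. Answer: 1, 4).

run #1 (d=-4, n=3) runs B1->F, B2->T, B3->T, B3->T, B3->T, B3->F, B5->E, B4->F, B6->F, B7->F, B9->F, B11->S, B10->F; records B1=F, B2=T, B3=T, B3=F, B4=F, B5=E, B6=F, B7=F, B9=F, B10=F, B11=S
run #2 (d=3, n=8) runs B1->F, B2->F, B3->T, B3->T, B3->T, B3->T, B3->F, B5->S, B4->T, B7->T, B8->F, B11->E, B10->T, B11->S, ...; records B1=F, B2=F, B3=T, B3=F, B4=T, B5=S, B7=T, B8=F, B10=T, B10=F, B11=S, B11=E
run #3 (d=2, n=2) runs B1->F, B2->T, B3->T, B3->T, B3->T, B3->F, B5->E, B4->T, B7->T, B8->T, B11->E, B10->F; records B1=F, B2=T, B3=T, B3=F, B4=T, B5=E, B7=T, B8=T, B10=F, B11=E
run #4 (d=2, n=5) runs B1->F, B2->T, B3->T, B3->T, B3->T, B3->F, B5->S, B4->T, B7->T, B8->F, B11->S, B10->F; records B1=F, B2=T, B3=T, B3=F, B4=T, B5=S, B7=T, B8=F, B10=F, B11=S
run #5 (d=-1, n=2) runs B1->T, B3->T, B3->T, B3->F, B5->E, B4->T, B7->T, B8->T, B11->E, B10->F; records B1=T, B3=T, B3=F, B4=T, B5=E, B7=T, B8=T, B10=F, B11=E
pool-wide coverage (20 outcomes): B1=T, B1=F, B2=T, B2=F, B3=T, B3=F, B4=T, B4=F, B5=S, B5=E, B6=F, B7=T, B7=F, B8=T, B8=F, B9=F, B10=T, B10=F, B11=S, B11=E
size 1 is not enough: best union over all size-1 subsets is 12/20
size 2 is not enough: best union over all size-2 subsets is 18/20
the canonical winner is {1, 2, 5}: size 3, full 20-outcome coverage, earliest index list among size-3 covers

Answer: 1, 2, 5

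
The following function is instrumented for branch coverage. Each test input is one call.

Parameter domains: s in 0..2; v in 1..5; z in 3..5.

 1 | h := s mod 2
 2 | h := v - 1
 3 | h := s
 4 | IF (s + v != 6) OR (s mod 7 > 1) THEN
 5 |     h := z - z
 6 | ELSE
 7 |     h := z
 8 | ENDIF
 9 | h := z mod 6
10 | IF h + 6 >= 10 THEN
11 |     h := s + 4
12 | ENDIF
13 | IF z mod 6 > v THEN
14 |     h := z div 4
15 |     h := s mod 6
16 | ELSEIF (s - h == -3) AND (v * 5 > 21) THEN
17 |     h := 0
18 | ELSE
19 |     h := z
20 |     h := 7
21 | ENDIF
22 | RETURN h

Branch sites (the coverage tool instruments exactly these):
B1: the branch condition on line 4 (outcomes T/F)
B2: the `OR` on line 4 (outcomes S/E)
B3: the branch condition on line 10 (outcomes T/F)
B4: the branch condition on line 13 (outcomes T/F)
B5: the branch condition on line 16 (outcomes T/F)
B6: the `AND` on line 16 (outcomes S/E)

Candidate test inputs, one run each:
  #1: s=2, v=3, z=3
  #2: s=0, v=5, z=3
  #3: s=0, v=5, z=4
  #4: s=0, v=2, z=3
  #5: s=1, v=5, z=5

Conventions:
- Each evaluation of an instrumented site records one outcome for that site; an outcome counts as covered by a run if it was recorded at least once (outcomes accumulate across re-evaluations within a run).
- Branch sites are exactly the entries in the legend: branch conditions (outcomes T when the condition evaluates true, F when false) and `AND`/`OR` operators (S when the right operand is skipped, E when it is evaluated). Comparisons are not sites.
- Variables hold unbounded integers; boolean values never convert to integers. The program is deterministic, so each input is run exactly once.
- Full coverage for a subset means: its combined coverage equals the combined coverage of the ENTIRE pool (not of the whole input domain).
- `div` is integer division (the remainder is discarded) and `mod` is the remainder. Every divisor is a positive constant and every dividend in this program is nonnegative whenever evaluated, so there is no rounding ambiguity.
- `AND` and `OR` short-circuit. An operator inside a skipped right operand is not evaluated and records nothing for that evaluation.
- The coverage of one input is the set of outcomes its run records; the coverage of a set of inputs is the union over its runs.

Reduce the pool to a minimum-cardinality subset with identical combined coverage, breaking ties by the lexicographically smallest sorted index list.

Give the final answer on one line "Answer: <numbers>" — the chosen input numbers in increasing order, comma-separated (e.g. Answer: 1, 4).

run #1 (s=2, v=3, z=3) runs B2->S, B1->T, B3->F, B4->F, B6->S, B5->F; records B1=T, B2=S, B3=F, B4=F, B5=F, B6=S
run #2 (s=0, v=5, z=3) runs B2->S, B1->T, B3->F, B4->F, B6->E, B5->T; records B1=T, B2=S, B3=F, B4=F, B5=T, B6=E
run #3 (s=0, v=5, z=4) runs B2->S, B1->T, B3->T, B4->F, B6->S, B5->F; records B1=T, B2=S, B3=T, B4=F, B5=F, B6=S
run #4 (s=0, v=2, z=3) runs B2->S, B1->T, B3->F, B4->T; records B1=T, B2=S, B3=F, B4=T
run #5 (s=1, v=5, z=5) runs B2->E, B1->F, B3->T, B4->F, B6->S, B5->F; records B1=F, B2=E, B3=T, B4=F, B5=F, B6=S
union over all inputs: B1=T, B1=F, B2=S, B2=E, B3=T, B3=F, B4=T, B4=F, B5=T, B5=F, B6=S, B6=E (12 outcomes)
checked all size-1 subsets: none covers 12 outcomes (max 6/12)
checked all size-2 subsets: none covers 12 outcomes (max 11/12)
inputs {2, 4, 5} (size 3) cover everything; no size-3 subset with a lexicographically smaller index list covers all 12

Answer: 2, 4, 5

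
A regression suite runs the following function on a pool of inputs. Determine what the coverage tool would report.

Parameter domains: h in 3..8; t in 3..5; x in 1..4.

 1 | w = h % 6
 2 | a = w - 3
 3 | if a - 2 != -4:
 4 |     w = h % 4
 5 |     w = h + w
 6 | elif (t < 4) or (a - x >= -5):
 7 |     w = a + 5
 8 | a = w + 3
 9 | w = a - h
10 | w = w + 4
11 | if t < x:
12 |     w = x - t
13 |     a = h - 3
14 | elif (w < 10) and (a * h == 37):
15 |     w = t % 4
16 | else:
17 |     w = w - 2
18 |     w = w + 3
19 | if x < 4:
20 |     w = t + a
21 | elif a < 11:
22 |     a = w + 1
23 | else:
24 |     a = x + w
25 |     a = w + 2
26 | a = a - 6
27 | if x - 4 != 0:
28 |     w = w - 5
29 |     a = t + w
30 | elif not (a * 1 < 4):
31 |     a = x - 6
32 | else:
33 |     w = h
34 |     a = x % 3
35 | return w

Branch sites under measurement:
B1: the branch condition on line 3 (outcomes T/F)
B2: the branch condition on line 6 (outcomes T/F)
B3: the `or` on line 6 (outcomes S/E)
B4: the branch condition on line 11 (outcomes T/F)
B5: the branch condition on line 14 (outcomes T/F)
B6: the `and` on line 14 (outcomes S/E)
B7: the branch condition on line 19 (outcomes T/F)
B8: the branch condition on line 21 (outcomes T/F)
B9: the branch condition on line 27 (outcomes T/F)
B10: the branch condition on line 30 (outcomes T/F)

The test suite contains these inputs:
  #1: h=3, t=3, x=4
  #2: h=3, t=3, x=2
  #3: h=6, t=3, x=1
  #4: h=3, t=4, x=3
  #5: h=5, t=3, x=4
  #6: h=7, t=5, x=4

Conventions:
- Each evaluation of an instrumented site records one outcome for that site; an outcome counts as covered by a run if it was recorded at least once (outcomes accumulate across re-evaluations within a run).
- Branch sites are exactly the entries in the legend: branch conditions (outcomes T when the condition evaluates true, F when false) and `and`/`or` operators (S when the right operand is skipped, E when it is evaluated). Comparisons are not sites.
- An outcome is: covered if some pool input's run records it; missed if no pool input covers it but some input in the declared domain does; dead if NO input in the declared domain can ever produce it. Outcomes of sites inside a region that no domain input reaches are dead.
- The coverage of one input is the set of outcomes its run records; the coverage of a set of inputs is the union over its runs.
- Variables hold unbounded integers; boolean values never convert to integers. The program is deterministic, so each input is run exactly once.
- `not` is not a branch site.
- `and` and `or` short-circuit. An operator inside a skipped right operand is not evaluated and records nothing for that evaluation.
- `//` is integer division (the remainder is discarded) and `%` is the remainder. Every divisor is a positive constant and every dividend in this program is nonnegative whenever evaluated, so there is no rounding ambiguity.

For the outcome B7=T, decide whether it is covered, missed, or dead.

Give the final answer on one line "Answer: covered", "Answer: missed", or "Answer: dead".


B7=T is recorded by pool input(s) 2, 3, 4 -> covered
Answer: covered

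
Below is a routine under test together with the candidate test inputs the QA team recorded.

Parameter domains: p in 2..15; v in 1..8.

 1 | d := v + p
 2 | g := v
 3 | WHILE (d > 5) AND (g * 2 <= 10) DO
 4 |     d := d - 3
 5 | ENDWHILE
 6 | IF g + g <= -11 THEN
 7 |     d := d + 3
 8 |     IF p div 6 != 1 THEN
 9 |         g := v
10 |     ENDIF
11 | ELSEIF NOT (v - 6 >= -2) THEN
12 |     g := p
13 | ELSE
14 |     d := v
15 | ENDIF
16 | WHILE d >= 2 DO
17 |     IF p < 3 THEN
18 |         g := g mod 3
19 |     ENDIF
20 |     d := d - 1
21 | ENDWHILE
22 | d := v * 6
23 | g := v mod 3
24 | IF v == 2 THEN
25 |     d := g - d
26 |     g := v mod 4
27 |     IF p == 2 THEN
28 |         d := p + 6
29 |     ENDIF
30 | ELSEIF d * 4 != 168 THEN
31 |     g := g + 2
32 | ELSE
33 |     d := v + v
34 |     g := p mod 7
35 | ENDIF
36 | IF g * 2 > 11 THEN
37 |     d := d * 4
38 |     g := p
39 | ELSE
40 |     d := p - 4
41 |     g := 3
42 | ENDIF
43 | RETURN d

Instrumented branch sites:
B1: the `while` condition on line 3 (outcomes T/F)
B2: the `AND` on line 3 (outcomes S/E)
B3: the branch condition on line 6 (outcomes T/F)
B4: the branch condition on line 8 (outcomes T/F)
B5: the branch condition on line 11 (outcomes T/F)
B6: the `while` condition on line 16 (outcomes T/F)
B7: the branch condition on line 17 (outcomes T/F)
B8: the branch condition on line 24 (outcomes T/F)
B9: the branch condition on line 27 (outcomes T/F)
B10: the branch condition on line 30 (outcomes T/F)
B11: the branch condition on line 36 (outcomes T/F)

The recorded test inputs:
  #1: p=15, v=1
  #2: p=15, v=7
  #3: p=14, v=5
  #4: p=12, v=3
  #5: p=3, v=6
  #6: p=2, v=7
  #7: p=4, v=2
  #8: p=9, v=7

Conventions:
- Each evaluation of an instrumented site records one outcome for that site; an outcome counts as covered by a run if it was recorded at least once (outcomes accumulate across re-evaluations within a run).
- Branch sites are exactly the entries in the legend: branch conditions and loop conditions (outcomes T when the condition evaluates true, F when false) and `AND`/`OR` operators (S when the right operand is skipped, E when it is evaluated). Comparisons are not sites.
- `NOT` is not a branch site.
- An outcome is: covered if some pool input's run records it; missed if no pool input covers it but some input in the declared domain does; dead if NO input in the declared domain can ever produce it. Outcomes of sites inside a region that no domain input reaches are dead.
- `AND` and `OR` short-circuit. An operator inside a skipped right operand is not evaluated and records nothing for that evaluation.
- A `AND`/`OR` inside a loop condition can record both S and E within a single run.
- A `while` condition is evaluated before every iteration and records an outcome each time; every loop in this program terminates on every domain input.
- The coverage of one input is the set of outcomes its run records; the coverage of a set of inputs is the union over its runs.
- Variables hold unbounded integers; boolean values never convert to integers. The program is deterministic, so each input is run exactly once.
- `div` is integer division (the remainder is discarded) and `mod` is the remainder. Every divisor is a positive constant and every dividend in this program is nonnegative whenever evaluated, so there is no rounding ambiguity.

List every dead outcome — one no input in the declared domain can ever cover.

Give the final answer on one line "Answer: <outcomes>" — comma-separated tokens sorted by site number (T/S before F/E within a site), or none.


checking every outcome against all 112 domain inputs:
  B3=T: unreachable across the whole domain -> dead
  B4=T: unreachable across the whole domain -> dead
  B4=F: unreachable across the whole domain -> dead
  reachable outcomes have witnesses, e.g. B1=T (e.g. p=2, v=4), B1=F (e.g. p=2, v=1), B2=S (e.g. p=2, v=1), B2=E (e.g. p=2, v=4)
Answer: B3=T, B4=T, B4=F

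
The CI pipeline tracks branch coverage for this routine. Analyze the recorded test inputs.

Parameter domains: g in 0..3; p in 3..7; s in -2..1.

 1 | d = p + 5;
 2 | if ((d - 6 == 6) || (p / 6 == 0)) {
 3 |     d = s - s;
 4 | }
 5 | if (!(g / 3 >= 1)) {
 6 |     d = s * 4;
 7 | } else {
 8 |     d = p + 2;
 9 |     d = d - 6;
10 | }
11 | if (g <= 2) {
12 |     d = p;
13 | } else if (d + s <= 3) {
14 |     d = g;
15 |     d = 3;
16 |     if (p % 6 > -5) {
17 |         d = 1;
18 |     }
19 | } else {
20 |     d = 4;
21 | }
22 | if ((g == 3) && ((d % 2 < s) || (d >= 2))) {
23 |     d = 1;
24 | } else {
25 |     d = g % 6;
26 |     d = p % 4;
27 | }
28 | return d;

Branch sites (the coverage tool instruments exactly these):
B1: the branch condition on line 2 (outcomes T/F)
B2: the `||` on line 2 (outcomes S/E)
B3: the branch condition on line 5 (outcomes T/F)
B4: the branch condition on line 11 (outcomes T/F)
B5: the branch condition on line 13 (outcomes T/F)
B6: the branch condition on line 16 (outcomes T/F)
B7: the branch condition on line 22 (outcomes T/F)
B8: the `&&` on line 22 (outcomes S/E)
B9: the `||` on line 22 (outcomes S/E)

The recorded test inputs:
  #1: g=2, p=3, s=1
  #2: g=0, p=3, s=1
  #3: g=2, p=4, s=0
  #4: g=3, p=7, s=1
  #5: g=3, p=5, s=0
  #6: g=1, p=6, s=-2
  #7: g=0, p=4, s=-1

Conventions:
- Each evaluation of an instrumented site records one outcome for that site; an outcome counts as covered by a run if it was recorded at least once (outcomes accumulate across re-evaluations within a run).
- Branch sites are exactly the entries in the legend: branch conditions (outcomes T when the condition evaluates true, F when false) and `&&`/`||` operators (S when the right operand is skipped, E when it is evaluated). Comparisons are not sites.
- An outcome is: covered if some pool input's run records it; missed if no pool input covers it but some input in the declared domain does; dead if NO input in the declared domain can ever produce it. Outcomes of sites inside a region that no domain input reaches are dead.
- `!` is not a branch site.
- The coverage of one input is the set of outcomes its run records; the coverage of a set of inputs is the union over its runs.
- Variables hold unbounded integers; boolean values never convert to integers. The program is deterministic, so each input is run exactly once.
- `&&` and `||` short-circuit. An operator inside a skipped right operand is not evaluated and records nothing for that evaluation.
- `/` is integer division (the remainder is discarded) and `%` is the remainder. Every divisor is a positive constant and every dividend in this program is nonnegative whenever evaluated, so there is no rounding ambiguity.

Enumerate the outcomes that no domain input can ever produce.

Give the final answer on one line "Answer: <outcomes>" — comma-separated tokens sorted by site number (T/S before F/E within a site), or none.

running all 80 domain inputs and tallying outcomes:
  B6=F: unreachable across the whole domain -> dead
  reachable outcomes have witnesses, e.g. B1=T (e.g. g=0, p=3, s=-2), B1=F (e.g. g=0, p=6, s=-2), B2=S (e.g. g=0, p=7, s=-2), B2=E (e.g. g=0, p=3, s=-2)

Answer: B6=F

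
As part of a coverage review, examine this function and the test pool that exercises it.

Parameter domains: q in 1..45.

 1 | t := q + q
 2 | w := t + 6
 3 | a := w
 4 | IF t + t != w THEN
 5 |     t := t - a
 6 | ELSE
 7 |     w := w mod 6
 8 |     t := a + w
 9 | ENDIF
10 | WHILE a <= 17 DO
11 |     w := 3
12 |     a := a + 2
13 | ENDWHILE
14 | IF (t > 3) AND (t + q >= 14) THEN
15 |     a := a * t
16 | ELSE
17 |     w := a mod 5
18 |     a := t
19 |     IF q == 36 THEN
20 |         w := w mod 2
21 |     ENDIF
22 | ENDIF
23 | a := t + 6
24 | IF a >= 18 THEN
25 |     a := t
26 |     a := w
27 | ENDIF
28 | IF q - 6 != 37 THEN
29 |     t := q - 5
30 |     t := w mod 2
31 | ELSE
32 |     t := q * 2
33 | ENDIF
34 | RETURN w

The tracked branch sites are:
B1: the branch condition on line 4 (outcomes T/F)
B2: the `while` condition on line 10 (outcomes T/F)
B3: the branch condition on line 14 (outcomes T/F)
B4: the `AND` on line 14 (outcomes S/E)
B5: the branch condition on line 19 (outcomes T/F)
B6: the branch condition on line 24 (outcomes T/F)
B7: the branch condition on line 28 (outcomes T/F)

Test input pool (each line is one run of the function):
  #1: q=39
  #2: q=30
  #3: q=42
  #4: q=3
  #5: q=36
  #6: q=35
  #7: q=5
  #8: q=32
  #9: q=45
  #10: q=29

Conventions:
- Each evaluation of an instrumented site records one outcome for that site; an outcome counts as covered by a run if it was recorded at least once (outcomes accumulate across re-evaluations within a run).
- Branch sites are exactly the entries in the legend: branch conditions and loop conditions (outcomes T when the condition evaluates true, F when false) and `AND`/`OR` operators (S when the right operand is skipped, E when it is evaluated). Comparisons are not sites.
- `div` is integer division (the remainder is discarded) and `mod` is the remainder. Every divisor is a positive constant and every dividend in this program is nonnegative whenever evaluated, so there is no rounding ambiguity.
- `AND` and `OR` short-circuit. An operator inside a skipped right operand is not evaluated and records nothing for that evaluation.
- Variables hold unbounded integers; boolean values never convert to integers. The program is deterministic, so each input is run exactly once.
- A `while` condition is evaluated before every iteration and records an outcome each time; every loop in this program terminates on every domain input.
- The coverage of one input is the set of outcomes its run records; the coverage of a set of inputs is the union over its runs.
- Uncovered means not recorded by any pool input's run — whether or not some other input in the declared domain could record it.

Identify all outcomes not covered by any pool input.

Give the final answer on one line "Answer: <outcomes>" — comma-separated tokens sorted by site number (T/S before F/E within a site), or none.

test 1 (q=39) hits B1=T, B2=F, B3=F, B4=S, B5=F, B6=F, B7=T
test 2 (q=30) hits B1=T, B2=F, B3=F, B4=S, B5=F, B6=F, B7=T
test 3 (q=42) hits B1=T, B2=F, B3=F, B4=S, B5=F, B6=F, B7=T
test 4 (q=3) hits B1=F, B2=T, B2=F, B3=T, B4=E, B6=T, B7=T
test 5 (q=36) hits B1=T, B2=F, B3=F, B4=S, B5=T, B6=F, B7=T
test 6 (q=35) hits B1=T, B2=F, B3=F, B4=S, B5=F, B6=F, B7=T
test 7 (q=5) hits B1=T, B2=T, B2=F, B3=F, B4=S, B5=F, B6=F, B7=T
test 8 (q=32) hits B1=T, B2=F, B3=F, B4=S, B5=F, B6=F, B7=T
test 9 (q=45) hits B1=T, B2=F, B3=F, B4=S, B5=F, B6=F, B7=T
test 10 (q=29) hits B1=T, B2=F, B3=F, B4=S, B5=F, B6=F, B7=T
union over the pool: B1=T, B1=F, B2=T, B2=F, B3=T, B3=F, B4=S, B4=E, B5=T, B5=F, B6=T, B6=F, B7=T
uncovered (1 of 14): B7=F

Answer: B7=F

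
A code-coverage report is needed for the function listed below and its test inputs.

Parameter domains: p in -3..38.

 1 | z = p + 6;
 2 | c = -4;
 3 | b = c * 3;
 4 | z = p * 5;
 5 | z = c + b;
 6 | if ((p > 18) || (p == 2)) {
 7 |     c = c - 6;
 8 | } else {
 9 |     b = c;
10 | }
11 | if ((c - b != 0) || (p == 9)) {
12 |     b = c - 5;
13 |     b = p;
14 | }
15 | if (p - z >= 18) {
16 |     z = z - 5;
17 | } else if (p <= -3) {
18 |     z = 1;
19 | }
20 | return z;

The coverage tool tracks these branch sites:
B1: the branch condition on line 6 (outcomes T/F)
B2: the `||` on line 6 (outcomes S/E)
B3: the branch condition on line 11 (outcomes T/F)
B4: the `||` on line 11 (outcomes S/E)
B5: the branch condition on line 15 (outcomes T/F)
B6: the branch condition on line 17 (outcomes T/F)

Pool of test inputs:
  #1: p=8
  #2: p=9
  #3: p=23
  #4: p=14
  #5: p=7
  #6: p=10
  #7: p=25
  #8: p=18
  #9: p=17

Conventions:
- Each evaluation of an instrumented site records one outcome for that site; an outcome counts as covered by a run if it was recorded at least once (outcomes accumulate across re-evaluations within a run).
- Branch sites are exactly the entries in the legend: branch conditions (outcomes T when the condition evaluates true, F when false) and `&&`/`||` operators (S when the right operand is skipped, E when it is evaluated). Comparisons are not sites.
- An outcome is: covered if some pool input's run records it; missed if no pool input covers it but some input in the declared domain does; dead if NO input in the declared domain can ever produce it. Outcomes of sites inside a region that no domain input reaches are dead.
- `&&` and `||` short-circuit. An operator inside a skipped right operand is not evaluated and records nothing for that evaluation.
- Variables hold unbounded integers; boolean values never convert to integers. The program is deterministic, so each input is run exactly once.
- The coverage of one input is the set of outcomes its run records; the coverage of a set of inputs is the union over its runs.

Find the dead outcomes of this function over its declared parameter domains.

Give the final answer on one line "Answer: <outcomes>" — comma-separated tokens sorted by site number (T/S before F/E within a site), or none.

running all 42 domain inputs and tallying outcomes:
  reachable outcomes have witnesses, e.g. B1=T (e.g. p=2), B1=F (e.g. p=-3), B2=S (e.g. p=19), B2=E (e.g. p=-3)

Answer: none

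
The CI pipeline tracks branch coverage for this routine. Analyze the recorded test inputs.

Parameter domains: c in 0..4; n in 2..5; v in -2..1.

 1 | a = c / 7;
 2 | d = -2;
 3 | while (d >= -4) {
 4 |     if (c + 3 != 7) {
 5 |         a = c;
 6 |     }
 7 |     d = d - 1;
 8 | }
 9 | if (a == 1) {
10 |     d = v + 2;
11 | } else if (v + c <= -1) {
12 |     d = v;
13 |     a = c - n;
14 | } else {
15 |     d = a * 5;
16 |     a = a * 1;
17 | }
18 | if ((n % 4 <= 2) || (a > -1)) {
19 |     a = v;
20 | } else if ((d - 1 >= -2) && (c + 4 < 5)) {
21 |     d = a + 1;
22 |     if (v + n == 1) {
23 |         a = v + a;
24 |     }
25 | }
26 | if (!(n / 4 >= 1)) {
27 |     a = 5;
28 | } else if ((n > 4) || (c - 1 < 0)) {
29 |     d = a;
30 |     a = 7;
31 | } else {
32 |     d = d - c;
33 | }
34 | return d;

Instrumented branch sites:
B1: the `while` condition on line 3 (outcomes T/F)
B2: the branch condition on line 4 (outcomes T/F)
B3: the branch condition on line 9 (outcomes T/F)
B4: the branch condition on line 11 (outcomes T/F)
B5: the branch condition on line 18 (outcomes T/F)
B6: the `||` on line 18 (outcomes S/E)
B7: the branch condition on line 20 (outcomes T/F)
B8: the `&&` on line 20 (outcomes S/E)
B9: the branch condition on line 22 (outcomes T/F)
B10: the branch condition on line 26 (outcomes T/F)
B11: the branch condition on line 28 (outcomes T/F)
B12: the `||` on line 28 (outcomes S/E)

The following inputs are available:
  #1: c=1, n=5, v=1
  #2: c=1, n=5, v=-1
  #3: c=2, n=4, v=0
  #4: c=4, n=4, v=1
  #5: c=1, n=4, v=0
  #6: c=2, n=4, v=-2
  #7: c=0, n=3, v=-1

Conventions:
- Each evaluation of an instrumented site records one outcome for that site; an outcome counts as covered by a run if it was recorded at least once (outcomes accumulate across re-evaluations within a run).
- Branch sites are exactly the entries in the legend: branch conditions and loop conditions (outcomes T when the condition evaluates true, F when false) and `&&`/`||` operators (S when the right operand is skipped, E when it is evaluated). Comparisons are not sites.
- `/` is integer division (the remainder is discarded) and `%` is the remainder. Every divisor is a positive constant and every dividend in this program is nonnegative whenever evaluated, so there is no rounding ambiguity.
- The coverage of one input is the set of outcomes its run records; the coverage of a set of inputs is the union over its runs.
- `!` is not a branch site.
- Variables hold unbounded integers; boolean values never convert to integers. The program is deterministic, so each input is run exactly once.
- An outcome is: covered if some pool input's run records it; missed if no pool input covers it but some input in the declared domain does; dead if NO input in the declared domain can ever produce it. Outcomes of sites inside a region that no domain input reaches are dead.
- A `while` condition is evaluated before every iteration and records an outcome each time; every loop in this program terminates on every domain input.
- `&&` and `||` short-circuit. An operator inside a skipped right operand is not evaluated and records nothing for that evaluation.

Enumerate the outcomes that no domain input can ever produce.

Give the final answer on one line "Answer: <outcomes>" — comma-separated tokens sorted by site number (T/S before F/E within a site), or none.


checking every outcome against all 80 domain inputs:
  B9=T: no domain input ever produces it -> dead
  reachable outcomes have witnesses, e.g. B1=T (e.g. c=0, n=2, v=-2), B1=F (e.g. c=0, n=2, v=-2), B2=T (e.g. c=0, n=2, v=-2), B2=F (e.g. c=4, n=2, v=-2)
Answer: B9=T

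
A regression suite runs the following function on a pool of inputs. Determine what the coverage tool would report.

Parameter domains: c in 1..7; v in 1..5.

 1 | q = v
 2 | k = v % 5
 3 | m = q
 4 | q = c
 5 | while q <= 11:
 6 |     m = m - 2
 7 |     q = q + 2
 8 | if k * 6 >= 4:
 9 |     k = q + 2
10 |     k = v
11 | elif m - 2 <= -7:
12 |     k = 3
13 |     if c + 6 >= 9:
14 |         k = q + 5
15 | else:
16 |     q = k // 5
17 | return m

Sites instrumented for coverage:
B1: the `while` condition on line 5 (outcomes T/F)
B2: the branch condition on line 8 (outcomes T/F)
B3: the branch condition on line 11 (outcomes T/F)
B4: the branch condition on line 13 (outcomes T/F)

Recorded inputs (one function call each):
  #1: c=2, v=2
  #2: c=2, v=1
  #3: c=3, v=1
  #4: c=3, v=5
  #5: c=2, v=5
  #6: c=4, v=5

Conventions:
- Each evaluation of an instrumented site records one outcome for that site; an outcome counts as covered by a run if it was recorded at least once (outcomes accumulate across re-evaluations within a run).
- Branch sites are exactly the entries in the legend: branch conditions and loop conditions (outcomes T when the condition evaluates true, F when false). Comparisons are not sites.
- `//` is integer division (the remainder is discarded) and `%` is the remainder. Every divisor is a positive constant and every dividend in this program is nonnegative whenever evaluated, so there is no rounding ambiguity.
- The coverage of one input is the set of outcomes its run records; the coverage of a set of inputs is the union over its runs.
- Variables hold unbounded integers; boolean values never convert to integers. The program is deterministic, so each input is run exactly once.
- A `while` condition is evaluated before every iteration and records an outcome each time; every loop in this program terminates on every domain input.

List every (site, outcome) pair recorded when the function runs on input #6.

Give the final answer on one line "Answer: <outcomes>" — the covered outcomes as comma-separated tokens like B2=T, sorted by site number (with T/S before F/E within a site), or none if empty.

Simulating input #6 (c=4, v=5) step by step:
  B1->T, B1->T, B1->T, B1->T, B1->F, B2->F, B3->F
collecting distinct outcomes: B1=T, B1=F, B2=F, B3=F

Answer: B1=T, B1=F, B2=F, B3=F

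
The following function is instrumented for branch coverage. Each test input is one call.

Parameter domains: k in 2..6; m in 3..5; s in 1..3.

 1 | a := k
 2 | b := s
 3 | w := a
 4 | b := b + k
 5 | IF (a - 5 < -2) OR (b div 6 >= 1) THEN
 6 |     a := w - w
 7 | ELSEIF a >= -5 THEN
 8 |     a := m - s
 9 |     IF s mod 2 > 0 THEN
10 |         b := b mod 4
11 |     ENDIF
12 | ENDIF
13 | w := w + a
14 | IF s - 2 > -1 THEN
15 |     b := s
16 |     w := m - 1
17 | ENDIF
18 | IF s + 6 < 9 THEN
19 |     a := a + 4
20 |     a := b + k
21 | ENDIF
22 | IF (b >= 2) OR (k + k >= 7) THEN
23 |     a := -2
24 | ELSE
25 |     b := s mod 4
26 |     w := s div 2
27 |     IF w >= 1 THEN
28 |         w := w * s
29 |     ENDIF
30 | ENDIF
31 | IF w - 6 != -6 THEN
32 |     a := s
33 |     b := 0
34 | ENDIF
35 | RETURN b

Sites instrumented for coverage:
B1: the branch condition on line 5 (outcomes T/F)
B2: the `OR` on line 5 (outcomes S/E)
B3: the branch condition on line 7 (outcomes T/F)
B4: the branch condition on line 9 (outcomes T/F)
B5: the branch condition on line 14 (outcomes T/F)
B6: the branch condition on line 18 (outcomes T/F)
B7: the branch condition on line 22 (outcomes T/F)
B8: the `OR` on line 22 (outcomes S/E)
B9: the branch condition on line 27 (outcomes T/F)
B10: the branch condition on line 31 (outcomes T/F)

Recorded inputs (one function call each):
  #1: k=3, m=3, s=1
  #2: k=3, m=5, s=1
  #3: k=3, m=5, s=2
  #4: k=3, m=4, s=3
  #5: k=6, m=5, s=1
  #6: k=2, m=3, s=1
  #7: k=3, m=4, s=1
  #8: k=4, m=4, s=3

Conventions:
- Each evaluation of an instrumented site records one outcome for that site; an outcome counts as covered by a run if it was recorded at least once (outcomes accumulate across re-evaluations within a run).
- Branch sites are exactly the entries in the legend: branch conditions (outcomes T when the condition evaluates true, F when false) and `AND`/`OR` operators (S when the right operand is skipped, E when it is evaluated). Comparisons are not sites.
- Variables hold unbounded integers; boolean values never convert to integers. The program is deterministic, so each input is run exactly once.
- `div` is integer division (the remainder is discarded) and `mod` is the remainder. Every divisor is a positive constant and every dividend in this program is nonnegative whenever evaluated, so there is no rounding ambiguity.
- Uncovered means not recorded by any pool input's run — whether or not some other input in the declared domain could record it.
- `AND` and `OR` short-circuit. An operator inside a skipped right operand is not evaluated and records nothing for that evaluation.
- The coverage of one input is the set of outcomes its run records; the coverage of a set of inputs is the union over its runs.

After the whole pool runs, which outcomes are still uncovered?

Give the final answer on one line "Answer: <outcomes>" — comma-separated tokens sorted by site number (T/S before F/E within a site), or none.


input #1, k=3, m=3, s=1: outcomes B1=F, B2=E, B3=T, B4=T, B5=F, B6=T, B7=F, B8=E, B9=F, B10=F
input #2, k=3, m=5, s=1: outcomes B1=F, B2=E, B3=T, B4=T, B5=F, B6=T, B7=F, B8=E, B9=F, B10=F
input #3, k=3, m=5, s=2: outcomes B1=F, B2=E, B3=T, B4=F, B5=T, B6=T, B7=T, B8=S, B10=T
input #4, k=3, m=4, s=3: outcomes B1=T, B2=E, B5=T, B6=F, B7=T, B8=S, B10=T
input #5, k=6, m=5, s=1: outcomes B1=T, B2=E, B5=F, B6=T, B7=T, B8=S, B10=T
input #6, k=2, m=3, s=1: outcomes B1=T, B2=S, B5=F, B6=T, B7=T, B8=S, B10=T
input #7, k=3, m=4, s=1: outcomes B1=F, B2=E, B3=T, B4=T, B5=F, B6=T, B7=F, B8=E, B9=F, B10=F
input #8, k=4, m=4, s=3: outcomes B1=T, B2=E, B5=T, B6=F, B7=T, B8=S, B10=T
union over the pool: B1=T, B1=F, B2=S, B2=E, B3=T, B4=T, B4=F, B5=T, B5=F, B6=T, B6=F, B7=T, B7=F, B8=S, B8=E, B9=F, B10=T, B10=F
uncovered (2 of 20): B3=F, B9=T
Answer: B3=F, B9=T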